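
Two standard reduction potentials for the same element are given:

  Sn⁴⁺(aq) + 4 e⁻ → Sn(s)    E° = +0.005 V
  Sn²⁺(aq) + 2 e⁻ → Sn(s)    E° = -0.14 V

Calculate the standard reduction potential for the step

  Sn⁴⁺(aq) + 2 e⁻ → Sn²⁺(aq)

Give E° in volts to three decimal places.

+0.150 V

Sequential free energies add, so n₃E°₃ = n₁E°₁ + n₂E°₂.
With n₃ = 4, and the known step contributing 2×(-0.14) V, the unknown satisfies 2·E° = 4×(+0.005) − 2×(-0.14) = +0.300.
E° = +0.300 / 2 = +0.150 V.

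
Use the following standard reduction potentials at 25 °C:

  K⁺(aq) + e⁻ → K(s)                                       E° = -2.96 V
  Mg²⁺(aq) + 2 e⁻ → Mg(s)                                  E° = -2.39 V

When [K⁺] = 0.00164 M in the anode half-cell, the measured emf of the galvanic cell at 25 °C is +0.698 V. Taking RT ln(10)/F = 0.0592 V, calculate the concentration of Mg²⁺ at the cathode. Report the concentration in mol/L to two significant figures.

Mg²⁺/Mg is the cathode, K⁺/K the anode: E°cell = +0.57 V, n = 2.
Overall reaction: Mg²⁺(aq) + 2 K(s) → Mg(s) + 2 K⁺(aq); Q = [K⁺]^2/[Mg²⁺]^1.
From E = E° − (0.0592/n) log Q: log Q = (E° − E)·n/0.0592 = (+0.57 − (+0.698))·2/0.0592 = -4.3243.
So 1·log[Mg²⁺] = 2·log(0.00164) − log Q = -5.5703 − (-4.3243) = -1.2460; [Mg²⁺] = 10^(-1.2460) ≈ 0.057 M.

0.057 M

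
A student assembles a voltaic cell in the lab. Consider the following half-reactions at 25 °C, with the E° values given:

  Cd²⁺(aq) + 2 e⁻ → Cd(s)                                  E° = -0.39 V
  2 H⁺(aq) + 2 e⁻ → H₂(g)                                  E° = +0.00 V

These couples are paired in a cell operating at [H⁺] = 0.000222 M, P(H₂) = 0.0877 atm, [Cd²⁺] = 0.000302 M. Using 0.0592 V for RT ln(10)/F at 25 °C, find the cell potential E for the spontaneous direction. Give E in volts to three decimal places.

+0.309 V

H⁺/H₂ is the cathode (higher E°), Cd²⁺/Cd the anode: E°cell = +0.00 − (-0.39) = +0.39 V, n = 2.
Overall: 2 H⁺(aq) + Cd(s) → H₂(g) + Cd²⁺(aq)
Q = P(H₂)·[Cd²⁺] / ([H⁺]^2); log Q = 2.730.
E = E° − (0.0592/n) log Q = +0.39 − (0.0592/2)(2.730) = +0.309 V.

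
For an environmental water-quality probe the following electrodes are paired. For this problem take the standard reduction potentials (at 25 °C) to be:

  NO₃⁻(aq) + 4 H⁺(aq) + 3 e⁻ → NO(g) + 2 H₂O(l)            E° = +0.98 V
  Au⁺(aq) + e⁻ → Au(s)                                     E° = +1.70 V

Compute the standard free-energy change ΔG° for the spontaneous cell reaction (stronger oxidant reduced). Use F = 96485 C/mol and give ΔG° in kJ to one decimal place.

-208.4 kJ

Au⁺/Au (E° = +1.70 V) is the cathode; NO₃⁻/NO (E° = +0.98 V) is the anode, so E°cell = +0.72 V.
Balancing electrons gives n = 3 (lcm of 1 and 3).
ΔG° = −nFE° = −(3)(96485)(+0.72) = -208,408 J = -208.4 kJ.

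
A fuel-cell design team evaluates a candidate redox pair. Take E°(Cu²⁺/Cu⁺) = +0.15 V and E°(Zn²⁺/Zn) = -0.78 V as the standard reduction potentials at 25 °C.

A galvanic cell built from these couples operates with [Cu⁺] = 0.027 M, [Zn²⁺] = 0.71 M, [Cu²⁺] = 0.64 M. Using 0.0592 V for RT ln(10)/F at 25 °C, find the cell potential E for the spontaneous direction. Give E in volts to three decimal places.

Cu²⁺/Cu⁺ is the cathode (higher E°), Zn²⁺/Zn the anode: E°cell = +0.15 − (-0.78) = +0.93 V, n = 2.
Overall: 2 Cu²⁺(aq) + Zn(s) → 2 Cu⁺(aq) + Zn²⁺(aq)
Q = [Cu⁺]^2·[Zn²⁺] / ([Cu²⁺]^2); log Q = -2.898.
E = E° − (0.0592/n) log Q = +0.93 − (0.0592/2)(-2.898) = +1.016 V.

+1.016 V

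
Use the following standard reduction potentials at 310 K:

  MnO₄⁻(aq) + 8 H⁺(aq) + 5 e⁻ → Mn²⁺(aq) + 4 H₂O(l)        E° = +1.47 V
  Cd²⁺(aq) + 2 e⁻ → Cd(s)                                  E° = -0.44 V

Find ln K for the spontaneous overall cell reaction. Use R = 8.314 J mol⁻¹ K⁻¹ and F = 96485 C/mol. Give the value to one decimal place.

715.0

Cathode: MnO₄⁻/Mn²⁺; anode: Cd²⁺/Cd. E°cell = (+1.47) − (-0.44) = +1.91 V, with n = 10.
ΔG° = −nFE° = −RT ln K, so ln K = nFE°/(RT) = (10)(96485)(+1.91) / ((8.314)(310)) = 715.025.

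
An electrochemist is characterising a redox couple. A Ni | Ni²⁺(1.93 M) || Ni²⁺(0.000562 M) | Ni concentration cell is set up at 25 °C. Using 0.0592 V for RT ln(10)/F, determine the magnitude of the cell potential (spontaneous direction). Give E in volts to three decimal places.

For a concentration cell E°cell = 0. The 1.93 M side is the cathode (reduction is favoured where [Ni²⁺] is higher).
With n = 2, E = −(0.0592/2) log([Ni²⁺]ₐₙ/[Ni²⁺]꜀ₐₜ) = −(0.0592/2) log(0.000562/1.93) = −(0.0592/2)(-3.536) = +0.105 V.

+0.105 V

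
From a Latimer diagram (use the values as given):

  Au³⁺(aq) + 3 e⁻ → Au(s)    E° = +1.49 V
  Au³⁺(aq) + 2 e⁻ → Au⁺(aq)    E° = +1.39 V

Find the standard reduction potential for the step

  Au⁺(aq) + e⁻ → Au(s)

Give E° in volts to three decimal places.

Sequential free energies add, so n₃E°₃ = n₁E°₁ + n₂E°₂.
With n₃ = 3, and the known step contributing 2×(+1.39) V, the unknown satisfies 1·E° = 3×(+1.49) − 2×(+1.39) = +1.690.
E° = +1.690 / 1 = +1.690 V.

+1.690 V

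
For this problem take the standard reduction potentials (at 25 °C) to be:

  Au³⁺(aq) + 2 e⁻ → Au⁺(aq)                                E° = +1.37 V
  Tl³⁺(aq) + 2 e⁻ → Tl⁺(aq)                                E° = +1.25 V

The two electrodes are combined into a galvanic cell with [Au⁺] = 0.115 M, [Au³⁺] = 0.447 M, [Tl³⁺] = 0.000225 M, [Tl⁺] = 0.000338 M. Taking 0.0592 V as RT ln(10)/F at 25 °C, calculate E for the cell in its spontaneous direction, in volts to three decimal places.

Au³⁺/Au⁺ is the cathode (higher E°), Tl³⁺/Tl⁺ the anode: E°cell = +1.37 − (+1.25) = +0.12 V, n = 2.
Overall: Au³⁺(aq) + Tl⁺(aq) → Au⁺(aq) + Tl³⁺(aq)
Q = [Au⁺]·[Tl³⁺] / ([Au³⁺]·[Tl⁺]); log Q = -0.766.
E = E° − (0.0592/n) log Q = +0.12 − (0.0592/2)(-0.766) = +0.143 V.

+0.143 V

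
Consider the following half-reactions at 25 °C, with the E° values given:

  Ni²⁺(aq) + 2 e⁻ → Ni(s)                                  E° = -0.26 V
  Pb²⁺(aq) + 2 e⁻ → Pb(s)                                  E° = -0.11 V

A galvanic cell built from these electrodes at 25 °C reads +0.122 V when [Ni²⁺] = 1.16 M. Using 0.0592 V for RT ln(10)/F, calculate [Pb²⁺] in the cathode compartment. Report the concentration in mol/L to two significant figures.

0.13 M

Pb²⁺/Pb is the cathode, Ni²⁺/Ni the anode: E°cell = +0.15 V, n = 2.
Overall reaction: Pb²⁺(aq) + Ni(s) → Pb(s) + Ni²⁺(aq); Q = [Ni²⁺]^1/[Pb²⁺]^1.
From E = E° − (0.0592/n) log Q: log Q = (E° − E)·n/0.0592 = (+0.15 − (+0.122))·2/0.0592 = 0.9459.
So 1·log[Pb²⁺] = 1·log(1.16) − log Q = 0.0645 − (0.9459) = -0.8814; [Pb²⁺] = 10^(-0.8814) ≈ 0.13 M.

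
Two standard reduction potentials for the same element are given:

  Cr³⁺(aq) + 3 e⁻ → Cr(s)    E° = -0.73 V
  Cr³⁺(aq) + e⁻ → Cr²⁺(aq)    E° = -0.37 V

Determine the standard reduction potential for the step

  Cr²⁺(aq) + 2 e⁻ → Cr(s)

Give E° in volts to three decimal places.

Sequential free energies add, so n₃E°₃ = n₁E°₁ + n₂E°₂.
With n₃ = 3, and the known step contributing 1×(-0.37) V, the unknown satisfies 2·E° = 3×(-0.73) − 1×(-0.37) = -1.820.
E° = -1.820 / 2 = -0.910 V.

-0.910 V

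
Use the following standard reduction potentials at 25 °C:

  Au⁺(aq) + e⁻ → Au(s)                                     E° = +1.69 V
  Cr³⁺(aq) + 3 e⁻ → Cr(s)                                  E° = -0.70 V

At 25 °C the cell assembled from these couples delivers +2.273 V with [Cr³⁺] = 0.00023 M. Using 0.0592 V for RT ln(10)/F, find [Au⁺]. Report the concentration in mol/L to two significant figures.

0.00065 M

Au⁺/Au is the cathode, Cr³⁺/Cr the anode: E°cell = +2.39 V, n = 3.
Overall reaction: 3 Au⁺(aq) + Cr(s) → 3 Au(s) + Cr³⁺(aq); Q = [Cr³⁺]^1/[Au⁺]^3.
From E = E° − (0.0592/n) log Q: log Q = (E° − E)·n/0.0592 = (+2.39 − (+2.273))·3/0.0592 = 5.9291.
So 3·log[Au⁺] = 1·log(0.00023) − log Q = -3.6383 − (5.9291) = -9.5674; log[Au⁺] = -9.5674 / 3 = -3.1891; [Au⁺] = 10^(-3.1891) ≈ 0.00065 M.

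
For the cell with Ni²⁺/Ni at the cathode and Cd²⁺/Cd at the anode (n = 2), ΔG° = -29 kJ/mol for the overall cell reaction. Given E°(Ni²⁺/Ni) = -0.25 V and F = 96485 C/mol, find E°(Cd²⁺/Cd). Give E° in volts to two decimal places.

E°cell = −ΔG°/(nF) = −(-29×10³)/((2)(96485)) = +0.150 V.
Since Ni²⁺/Ni is the cathode and Cd²⁺/Cd the anode, E°cell = E°(Ni²⁺/Ni) − E°(Cd²⁺/Cd).
So E°(Cd²⁺/Cd) = E°(Ni²⁺/Ni) − E°cell = (-0.25) − (+0.150) = -0.40 V.

-0.40 V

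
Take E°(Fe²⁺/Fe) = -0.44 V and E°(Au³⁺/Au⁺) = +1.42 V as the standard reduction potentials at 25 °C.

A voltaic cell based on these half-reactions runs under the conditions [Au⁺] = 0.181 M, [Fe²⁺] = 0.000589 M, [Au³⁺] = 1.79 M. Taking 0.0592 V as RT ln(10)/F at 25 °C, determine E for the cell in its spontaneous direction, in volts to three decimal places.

Au³⁺/Au⁺ is the cathode (higher E°), Fe²⁺/Fe the anode: E°cell = +1.42 − (-0.44) = +1.86 V, n = 2.
Overall: Au³⁺(aq) + Fe(s) → Au⁺(aq) + Fe²⁺(aq)
Q = [Au⁺]·[Fe²⁺] / ([Au³⁺]); log Q = -4.225.
E = E° − (0.0592/n) log Q = +1.86 − (0.0592/2)(-4.225) = +1.985 V.

+1.985 V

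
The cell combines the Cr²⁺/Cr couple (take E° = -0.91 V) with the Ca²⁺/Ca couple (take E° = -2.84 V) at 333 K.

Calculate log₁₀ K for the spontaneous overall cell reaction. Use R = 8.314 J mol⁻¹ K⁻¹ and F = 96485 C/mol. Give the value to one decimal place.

Cathode: Cr²⁺/Cr; anode: Ca²⁺/Ca. E°cell = (-0.91) − (-2.84) = +1.93 V, with n = 2.
ΔG° = −nFE° = −RT ln K, so ln K = nFE°/(RT) = (2)(96485)(+1.93) / ((8.314)(333)) = 134.522.
log₁₀ K = 134.522 / ln 10 = 58.4.

58.4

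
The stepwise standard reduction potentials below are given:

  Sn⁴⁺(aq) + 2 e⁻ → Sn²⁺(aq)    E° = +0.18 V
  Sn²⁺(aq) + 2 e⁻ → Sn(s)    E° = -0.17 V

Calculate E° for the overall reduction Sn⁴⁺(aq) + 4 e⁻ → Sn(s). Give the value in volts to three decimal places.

+0.005 V

Since ΔG° = −nFE° is additive over sequential reductions, n₃E°₃ = n₁E°₁ + n₂E°₂.
E°₃ = (2×+0.18 + 2×-0.17) / 4 = (+0.020) / 4 = +0.005 V.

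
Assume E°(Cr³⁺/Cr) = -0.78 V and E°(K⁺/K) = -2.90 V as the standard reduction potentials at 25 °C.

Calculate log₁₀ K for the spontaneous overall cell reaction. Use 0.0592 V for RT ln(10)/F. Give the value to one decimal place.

107.4

Cathode: Cr³⁺/Cr; anode: K⁺/K. E°cell = +2.12 V, n = 3.
log K = nE°cell / 0.0592 = (3)(+2.12) / 0.0592 = 107.4.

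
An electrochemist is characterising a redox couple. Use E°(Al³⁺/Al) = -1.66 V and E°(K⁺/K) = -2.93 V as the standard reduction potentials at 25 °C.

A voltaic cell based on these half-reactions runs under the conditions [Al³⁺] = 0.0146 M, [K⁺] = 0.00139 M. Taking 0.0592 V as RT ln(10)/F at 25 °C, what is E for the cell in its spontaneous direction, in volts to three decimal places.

+1.403 V

Al³⁺/Al is the cathode (higher E°), K⁺/K the anode: E°cell = -1.66 − (-2.93) = +1.27 V, n = 3.
Overall: Al³⁺(aq) + 3 K(s) → Al(s) + 3 K⁺(aq)
Q = [K⁺]^3 / ([Al³⁺]); log Q = -6.735.
E = E° − (0.0592/n) log Q = +1.27 − (0.0592/3)(-6.735) = +1.403 V.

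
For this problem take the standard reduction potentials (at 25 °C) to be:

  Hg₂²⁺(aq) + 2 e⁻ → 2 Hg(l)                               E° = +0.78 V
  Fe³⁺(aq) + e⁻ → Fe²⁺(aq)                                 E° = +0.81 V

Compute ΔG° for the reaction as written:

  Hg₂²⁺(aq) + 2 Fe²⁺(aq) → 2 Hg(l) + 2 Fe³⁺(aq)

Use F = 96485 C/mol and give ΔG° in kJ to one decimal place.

+5.8 kJ

As written, Hg₂²⁺/Hg is reduced (cathode) and Fe³⁺/Fe²⁺ is oxidised (anode), so E°cell = (+0.78) − (+0.81) = -0.03 V.
Balancing electrons gives n = 2.
ΔG° = −nFE° = −(2)(96485)(-0.03) = 5,789 J = +5.8 kJ.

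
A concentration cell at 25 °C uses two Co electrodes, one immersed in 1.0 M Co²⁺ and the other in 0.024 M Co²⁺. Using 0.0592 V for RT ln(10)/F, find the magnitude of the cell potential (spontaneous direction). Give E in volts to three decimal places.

For a concentration cell E°cell = 0. The 1.0 M side is the cathode (reduction is favoured where [Co²⁺] is higher).
With n = 2, E = −(0.0592/2) log([Co²⁺]ₐₙ/[Co²⁺]꜀ₐₜ) = −(0.0592/2) log(0.024/1) = −(0.0592/2)(-1.620) = +0.048 V.

+0.048 V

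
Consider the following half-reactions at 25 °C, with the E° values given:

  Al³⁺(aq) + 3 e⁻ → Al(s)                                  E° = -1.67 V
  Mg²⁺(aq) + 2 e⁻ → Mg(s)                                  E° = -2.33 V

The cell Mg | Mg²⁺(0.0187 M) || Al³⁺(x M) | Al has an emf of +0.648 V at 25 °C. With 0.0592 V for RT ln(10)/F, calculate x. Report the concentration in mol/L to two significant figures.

Al³⁺/Al is the cathode, Mg²⁺/Mg the anode: E°cell = +0.66 V, n = 6.
Overall reaction: 2 Al³⁺(aq) + 3 Mg(s) → 2 Al(s) + 3 Mg²⁺(aq); Q = [Mg²⁺]^3/[Al³⁺]^2.
From E = E° − (0.0592/n) log Q: log Q = (E° − E)·n/0.0592 = (+0.66 − (+0.648))·6/0.0592 = 1.2162.
So 2·log[Al³⁺] = 3·log(0.0187) − log Q = -5.1845 − (1.2162) = -6.4007; log[Al³⁺] = -6.4007 / 2 = -3.2003; [Al³⁺] = 10^(-3.2003) ≈ 0.00063 M.

0.00063 M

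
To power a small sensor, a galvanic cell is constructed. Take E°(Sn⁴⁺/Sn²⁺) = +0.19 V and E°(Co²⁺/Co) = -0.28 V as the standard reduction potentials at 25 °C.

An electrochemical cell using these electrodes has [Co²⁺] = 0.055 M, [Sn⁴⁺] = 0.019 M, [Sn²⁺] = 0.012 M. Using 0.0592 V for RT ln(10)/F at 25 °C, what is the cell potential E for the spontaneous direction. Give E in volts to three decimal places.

Sn⁴⁺/Sn²⁺ is the cathode (higher E°), Co²⁺/Co the anode: E°cell = +0.19 − (-0.28) = +0.47 V, n = 2.
Overall: Sn⁴⁺(aq) + Co(s) → Sn²⁺(aq) + Co²⁺(aq)
Q = [Sn²⁺]·[Co²⁺] / ([Sn⁴⁺]); log Q = -1.459.
E = E° − (0.0592/n) log Q = +0.47 − (0.0592/2)(-1.459) = +0.513 V.

+0.513 V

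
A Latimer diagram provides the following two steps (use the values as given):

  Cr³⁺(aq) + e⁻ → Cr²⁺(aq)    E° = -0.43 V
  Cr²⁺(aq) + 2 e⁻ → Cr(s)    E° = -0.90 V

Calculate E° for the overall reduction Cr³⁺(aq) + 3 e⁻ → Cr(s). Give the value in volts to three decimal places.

-0.743 V

Since ΔG° = −nFE° is additive over sequential reductions, n₃E°₃ = n₁E°₁ + n₂E°₂.
E°₃ = (1×-0.43 + 2×-0.90) / 3 = (-2.230) / 3 = -0.743 V.
Simply averaging or adding the two E° values would be wrong; the electron-weighted sum is required.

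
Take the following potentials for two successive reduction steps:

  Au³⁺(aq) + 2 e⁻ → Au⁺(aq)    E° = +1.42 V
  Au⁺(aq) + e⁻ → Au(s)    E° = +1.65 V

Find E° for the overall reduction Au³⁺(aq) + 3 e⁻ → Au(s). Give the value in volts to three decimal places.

+1.497 V

Since ΔG° = −nFE° is additive over sequential reductions, n₃E°₃ = n₁E°₁ + n₂E°₂.
E°₃ = (2×+1.42 + 1×+1.65) / 3 = (+4.490) / 3 = +1.497 V.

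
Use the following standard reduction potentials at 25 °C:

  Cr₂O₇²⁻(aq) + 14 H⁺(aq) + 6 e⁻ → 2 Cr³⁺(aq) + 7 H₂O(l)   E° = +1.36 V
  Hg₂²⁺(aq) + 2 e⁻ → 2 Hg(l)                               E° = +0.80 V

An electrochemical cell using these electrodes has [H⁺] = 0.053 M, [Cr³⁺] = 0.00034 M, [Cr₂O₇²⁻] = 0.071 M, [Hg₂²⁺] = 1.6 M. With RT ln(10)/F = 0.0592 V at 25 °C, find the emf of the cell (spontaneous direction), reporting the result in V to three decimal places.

Cr₂O₇²⁻/Cr³⁺ is the cathode (higher E°), Hg₂²⁺/Hg the anode: E°cell = +1.36 − (+0.80) = +0.56 V, n = 6.
Overall: Cr₂O₇²⁻(aq) + 14 H⁺(aq) + 6 Hg(l) → 2 Cr³⁺(aq) + 7 H₂O(l) + 3 Hg₂²⁺(aq)
Q = [Cr³⁺]^2·[Hg₂²⁺]^3 / ([Cr₂O₇²⁻]·[H⁺]^14); log Q = 12.684.
E = E° − (0.0592/n) log Q = +0.56 − (0.0592/6)(12.684) = +0.435 V.

+0.435 V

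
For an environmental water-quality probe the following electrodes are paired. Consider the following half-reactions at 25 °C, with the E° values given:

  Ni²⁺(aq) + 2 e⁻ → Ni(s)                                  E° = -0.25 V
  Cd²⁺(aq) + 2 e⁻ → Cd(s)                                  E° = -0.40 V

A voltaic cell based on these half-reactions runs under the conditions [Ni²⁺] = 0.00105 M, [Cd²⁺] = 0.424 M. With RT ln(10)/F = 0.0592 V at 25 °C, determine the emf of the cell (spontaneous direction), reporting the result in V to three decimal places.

+0.073 V

Ni²⁺/Ni is the cathode (higher E°), Cd²⁺/Cd the anode: E°cell = -0.25 − (-0.40) = +0.15 V, n = 2.
Overall: Ni²⁺(aq) + Cd(s) → Ni(s) + Cd²⁺(aq)
Q = [Cd²⁺] / ([Ni²⁺]); log Q = 2.606.
E = E° − (0.0592/n) log Q = +0.15 − (0.0592/2)(2.606) = +0.073 V.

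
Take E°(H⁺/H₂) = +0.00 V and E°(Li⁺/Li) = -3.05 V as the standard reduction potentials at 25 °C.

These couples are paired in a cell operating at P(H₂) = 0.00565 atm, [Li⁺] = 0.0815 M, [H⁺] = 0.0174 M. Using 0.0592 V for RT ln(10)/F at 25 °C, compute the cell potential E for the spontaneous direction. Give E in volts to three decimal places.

H⁺/H₂ is the cathode (higher E°), Li⁺/Li the anode: E°cell = +0.00 − (-3.05) = +3.05 V, n = 2.
Overall: 2 H⁺(aq) + 2 Li(s) → H₂(g) + 2 Li⁺(aq)
Q = P(H₂)·[Li⁺]^2 / ([H⁺]^2); log Q = -0.907.
E = E° − (0.0592/n) log Q = +3.05 − (0.0592/2)(-0.907) = +3.077 V.

+3.077 V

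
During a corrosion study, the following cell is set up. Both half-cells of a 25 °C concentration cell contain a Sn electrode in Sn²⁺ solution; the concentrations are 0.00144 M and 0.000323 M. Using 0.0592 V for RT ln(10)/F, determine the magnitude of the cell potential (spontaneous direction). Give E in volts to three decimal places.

For a concentration cell E°cell = 0. The 0.00144 M side is the cathode (reduction is favoured where [Sn²⁺] is higher).
With n = 2, E = −(0.0592/2) log([Sn²⁺]ₐₙ/[Sn²⁺]꜀ₐₜ) = −(0.0592/2) log(0.000323/0.00144) = −(0.0592/2)(-0.649) = +0.019 V.

+0.019 V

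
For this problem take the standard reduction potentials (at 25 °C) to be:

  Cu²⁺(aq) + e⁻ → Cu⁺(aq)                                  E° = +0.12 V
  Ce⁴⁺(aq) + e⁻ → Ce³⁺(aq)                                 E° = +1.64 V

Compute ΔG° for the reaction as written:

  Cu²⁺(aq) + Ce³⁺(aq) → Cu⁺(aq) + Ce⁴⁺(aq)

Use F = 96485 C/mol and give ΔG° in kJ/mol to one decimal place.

+146.7 kJ/mol

As written, Cu²⁺/Cu⁺ is reduced (cathode) and Ce⁴⁺/Ce³⁺ is oxidised (anode), so E°cell = (+0.12) − (+1.64) = -1.52 V.
Balancing electrons gives n = 1.
ΔG° = −nFE° = −(1)(96485)(-1.52) = 146,657 J = +146.7 kJ/mol.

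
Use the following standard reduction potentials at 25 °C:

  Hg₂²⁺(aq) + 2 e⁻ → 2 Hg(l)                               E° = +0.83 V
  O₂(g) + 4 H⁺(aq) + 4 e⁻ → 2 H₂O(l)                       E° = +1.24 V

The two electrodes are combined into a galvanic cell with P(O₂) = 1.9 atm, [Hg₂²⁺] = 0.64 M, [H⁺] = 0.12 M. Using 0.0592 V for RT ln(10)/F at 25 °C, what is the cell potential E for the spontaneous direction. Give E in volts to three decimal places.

+0.365 V

O₂/H₂O is the cathode (higher E°), Hg₂²⁺/Hg the anode: E°cell = +1.24 − (+0.83) = +0.41 V, n = 4.
Overall: O₂(g) + 4 H⁺(aq) + 4 Hg(l) → 2 H₂O(l) + 2 Hg₂²⁺(aq)
Q = [Hg₂²⁺]^2 / (P(O₂)·[H⁺]^4); log Q = 3.017.
E = E° − (0.0592/n) log Q = +0.41 − (0.0592/4)(3.017) = +0.365 V.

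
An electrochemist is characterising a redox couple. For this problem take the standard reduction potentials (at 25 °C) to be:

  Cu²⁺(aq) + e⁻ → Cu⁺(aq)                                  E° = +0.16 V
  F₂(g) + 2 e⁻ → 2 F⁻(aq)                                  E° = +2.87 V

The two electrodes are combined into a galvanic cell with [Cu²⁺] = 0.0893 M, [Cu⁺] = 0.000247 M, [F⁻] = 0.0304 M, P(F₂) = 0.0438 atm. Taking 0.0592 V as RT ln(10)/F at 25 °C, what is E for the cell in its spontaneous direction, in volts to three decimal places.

+2.608 V

F₂/F⁻ is the cathode (higher E°), Cu²⁺/Cu⁺ the anode: E°cell = +2.87 − (+0.16) = +2.71 V, n = 2.
Overall: F₂(g) + 2 Cu⁺(aq) → 2 F⁻(aq) + 2 Cu²⁺(aq)
Q = [F⁻]^2·[Cu²⁺]^2 / (P(F₂)·[Cu⁺]^2); log Q = 3.441.
E = E° − (0.0592/n) log Q = +2.71 − (0.0592/2)(3.441) = +2.608 V.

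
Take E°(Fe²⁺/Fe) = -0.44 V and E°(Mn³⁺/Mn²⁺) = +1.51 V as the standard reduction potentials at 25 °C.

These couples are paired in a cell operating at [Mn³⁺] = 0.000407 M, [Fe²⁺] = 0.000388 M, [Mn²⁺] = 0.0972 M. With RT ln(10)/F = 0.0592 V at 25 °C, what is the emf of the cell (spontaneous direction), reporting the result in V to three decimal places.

+1.910 V

Mn³⁺/Mn²⁺ is the cathode (higher E°), Fe²⁺/Fe the anode: E°cell = +1.51 − (-0.44) = +1.95 V, n = 2.
Overall: 2 Mn³⁺(aq) + Fe(s) → 2 Mn²⁺(aq) + Fe²⁺(aq)
Q = [Mn²⁺]^2·[Fe²⁺] / ([Mn³⁺]^2); log Q = 1.345.
E = E° − (0.0592/n) log Q = +1.95 − (0.0592/2)(1.345) = +1.910 V.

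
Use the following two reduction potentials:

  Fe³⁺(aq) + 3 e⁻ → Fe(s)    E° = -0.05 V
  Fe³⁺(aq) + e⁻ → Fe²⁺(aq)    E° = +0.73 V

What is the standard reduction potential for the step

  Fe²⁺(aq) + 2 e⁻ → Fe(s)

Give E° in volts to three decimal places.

Sequential free energies add, so n₃E°₃ = n₁E°₁ + n₂E°₂.
With n₃ = 3, and the known step contributing 1×(+0.73) V, the unknown satisfies 2·E° = 3×(-0.05) − 1×(+0.73) = -0.880.
E° = -0.880 / 2 = -0.440 V.

-0.440 V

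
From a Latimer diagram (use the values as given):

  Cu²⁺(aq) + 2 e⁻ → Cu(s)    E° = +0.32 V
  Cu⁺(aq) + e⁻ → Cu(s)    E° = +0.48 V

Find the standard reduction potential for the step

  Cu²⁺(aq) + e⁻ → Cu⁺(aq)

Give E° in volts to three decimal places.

Sequential free energies add, so n₃E°₃ = n₁E°₁ + n₂E°₂.
With n₃ = 2, and the known step contributing 1×(+0.48) V, the unknown satisfies 1·E° = 2×(+0.32) − 1×(+0.48) = +0.160.
E° = +0.160 / 1 = +0.160 V.

+0.160 V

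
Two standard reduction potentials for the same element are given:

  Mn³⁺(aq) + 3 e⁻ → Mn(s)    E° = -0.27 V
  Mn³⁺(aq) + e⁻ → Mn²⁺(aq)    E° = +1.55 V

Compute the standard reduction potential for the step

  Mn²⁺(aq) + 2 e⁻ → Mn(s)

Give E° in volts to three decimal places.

Sequential free energies add, so n₃E°₃ = n₁E°₁ + n₂E°₂.
With n₃ = 3, and the known step contributing 1×(+1.55) V, the unknown satisfies 2·E° = 3×(-0.27) − 1×(+1.55) = -2.360.
E° = -2.360 / 2 = -1.180 V.

-1.180 V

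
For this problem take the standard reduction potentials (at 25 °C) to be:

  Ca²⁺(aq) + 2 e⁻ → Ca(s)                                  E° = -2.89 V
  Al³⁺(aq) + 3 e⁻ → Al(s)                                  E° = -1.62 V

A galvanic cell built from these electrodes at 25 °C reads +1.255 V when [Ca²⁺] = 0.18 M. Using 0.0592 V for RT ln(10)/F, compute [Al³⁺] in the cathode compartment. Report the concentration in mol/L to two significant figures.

0.013 M

Al³⁺/Al is the cathode, Ca²⁺/Ca the anode: E°cell = +1.27 V, n = 6.
Overall reaction: 2 Al³⁺(aq) + 3 Ca(s) → 2 Al(s) + 3 Ca²⁺(aq); Q = [Ca²⁺]^3/[Al³⁺]^2.
From E = E° − (0.0592/n) log Q: log Q = (E° − E)·n/0.0592 = (+1.27 − (+1.255))·6/0.0592 = 1.5203.
So 2·log[Al³⁺] = 3·log(0.18) − log Q = -2.2342 − (1.5203) = -3.7545; log[Al³⁺] = -3.7545 / 2 = -1.8773; [Al³⁺] = 10^(-1.8773) ≈ 0.013 M.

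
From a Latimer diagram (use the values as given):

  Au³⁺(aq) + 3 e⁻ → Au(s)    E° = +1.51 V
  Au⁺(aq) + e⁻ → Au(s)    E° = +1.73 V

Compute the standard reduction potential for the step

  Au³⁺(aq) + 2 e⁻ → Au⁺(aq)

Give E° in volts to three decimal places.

Sequential free energies add, so n₃E°₃ = n₁E°₁ + n₂E°₂.
With n₃ = 3, and the known step contributing 1×(+1.73) V, the unknown satisfies 2·E° = 3×(+1.51) − 1×(+1.73) = +2.800.
E° = +2.800 / 2 = +1.400 V.

+1.400 V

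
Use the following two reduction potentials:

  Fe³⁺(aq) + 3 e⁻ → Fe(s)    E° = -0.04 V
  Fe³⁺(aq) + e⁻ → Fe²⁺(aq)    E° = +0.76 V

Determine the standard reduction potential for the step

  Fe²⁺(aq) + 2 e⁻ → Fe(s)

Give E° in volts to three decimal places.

Sequential free energies add, so n₃E°₃ = n₁E°₁ + n₂E°₂.
With n₃ = 3, and the known step contributing 1×(+0.76) V, the unknown satisfies 2·E° = 3×(-0.04) − 1×(+0.76) = -0.880.
E° = -0.880 / 2 = -0.440 V.

-0.440 V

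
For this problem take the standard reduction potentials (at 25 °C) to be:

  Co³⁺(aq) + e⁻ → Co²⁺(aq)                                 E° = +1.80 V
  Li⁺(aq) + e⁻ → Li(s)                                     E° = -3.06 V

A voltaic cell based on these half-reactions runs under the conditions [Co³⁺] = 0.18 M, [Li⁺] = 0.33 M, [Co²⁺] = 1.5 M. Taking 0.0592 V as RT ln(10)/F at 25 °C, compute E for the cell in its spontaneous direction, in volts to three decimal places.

Co³⁺/Co²⁺ is the cathode (higher E°), Li⁺/Li the anode: E°cell = +1.80 − (-3.06) = +4.86 V, n = 1.
Overall: Co³⁺(aq) + Li(s) → Co²⁺(aq) + Li⁺(aq)
Q = [Co²⁺]·[Li⁺] / ([Co³⁺]); log Q = 0.439.
E = E° − (0.0592/n) log Q = +4.86 − (0.0592/1)(0.439) = +4.834 V.

+4.834 V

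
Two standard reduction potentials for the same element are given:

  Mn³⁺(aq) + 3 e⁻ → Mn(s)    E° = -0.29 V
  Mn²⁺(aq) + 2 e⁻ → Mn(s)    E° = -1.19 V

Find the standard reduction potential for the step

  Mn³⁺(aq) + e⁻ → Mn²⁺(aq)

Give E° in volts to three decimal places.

+1.510 V

Sequential free energies add, so n₃E°₃ = n₁E°₁ + n₂E°₂.
With n₃ = 3, and the known step contributing 2×(-1.19) V, the unknown satisfies 1·E° = 3×(-0.29) − 2×(-1.19) = +1.510.
E° = +1.510 / 1 = +1.510 V.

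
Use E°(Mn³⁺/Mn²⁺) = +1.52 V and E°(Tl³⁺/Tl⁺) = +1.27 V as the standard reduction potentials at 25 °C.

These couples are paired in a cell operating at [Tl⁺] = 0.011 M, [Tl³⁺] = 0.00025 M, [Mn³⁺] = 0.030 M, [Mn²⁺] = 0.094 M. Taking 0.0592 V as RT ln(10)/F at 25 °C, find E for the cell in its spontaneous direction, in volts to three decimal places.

Mn³⁺/Mn²⁺ is the cathode (higher E°), Tl³⁺/Tl⁺ the anode: E°cell = +1.52 − (+1.27) = +0.25 V, n = 2.
Overall: 2 Mn³⁺(aq) + Tl⁺(aq) → 2 Mn²⁺(aq) + Tl³⁺(aq)
Q = [Mn²⁺]^2·[Tl³⁺] / ([Mn³⁺]^2·[Tl⁺]); log Q = -0.651.
E = E° − (0.0592/n) log Q = +0.25 − (0.0592/2)(-0.651) = +0.269 V.

+0.269 V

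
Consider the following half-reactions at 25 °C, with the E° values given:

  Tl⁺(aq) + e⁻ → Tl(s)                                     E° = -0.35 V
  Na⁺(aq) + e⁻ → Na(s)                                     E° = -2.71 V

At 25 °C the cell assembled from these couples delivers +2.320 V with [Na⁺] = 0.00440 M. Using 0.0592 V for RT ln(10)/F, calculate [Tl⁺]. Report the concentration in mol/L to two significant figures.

0.00093 M

Tl⁺/Tl is the cathode, Na⁺/Na the anode: E°cell = +2.36 V, n = 1.
Overall reaction: Tl⁺(aq) + Na(s) → Tl(s) + Na⁺(aq); Q = [Na⁺]^1/[Tl⁺]^1.
From E = E° − (0.0592/n) log Q: log Q = (E° − E)·n/0.0592 = (+2.36 − (+2.320))·1/0.0592 = 0.6757.
So 1·log[Tl⁺] = 1·log(0.0044) − log Q = -2.3565 − (0.6757) = -3.0322; [Tl⁺] = 10^(-3.0322) ≈ 0.00093 M.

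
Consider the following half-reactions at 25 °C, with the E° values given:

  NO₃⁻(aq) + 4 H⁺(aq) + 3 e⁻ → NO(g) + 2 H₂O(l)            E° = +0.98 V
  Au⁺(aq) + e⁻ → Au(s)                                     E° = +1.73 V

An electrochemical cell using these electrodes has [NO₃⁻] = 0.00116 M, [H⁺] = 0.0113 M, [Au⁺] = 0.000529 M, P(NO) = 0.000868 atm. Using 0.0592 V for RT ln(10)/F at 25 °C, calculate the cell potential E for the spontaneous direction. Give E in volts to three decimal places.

+0.707 V

Au⁺/Au is the cathode (higher E°), NO₃⁻/NO the anode: E°cell = +1.73 − (+0.98) = +0.75 V, n = 3.
Overall: 3 Au⁺(aq) + NO(g) + 2 H₂O(l) → 3 Au(s) + NO₃⁻(aq) + 4 H⁺(aq)
Q = [NO₃⁻]·[H⁺]^4 / ([Au⁺]^3·P(NO)); log Q = 2.168.
E = E° − (0.0592/n) log Q = +0.75 − (0.0592/3)(2.168) = +0.707 V.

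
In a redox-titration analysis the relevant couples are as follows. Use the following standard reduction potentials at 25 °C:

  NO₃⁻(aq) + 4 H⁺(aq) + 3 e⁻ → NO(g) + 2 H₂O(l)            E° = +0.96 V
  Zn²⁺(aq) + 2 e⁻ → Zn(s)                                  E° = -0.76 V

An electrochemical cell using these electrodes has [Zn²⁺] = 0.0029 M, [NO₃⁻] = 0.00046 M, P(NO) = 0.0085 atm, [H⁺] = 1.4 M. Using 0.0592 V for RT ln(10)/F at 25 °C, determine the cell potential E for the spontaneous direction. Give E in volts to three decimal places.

NO₃⁻/NO is the cathode (higher E°), Zn²⁺/Zn the anode: E°cell = +0.96 − (-0.76) = +1.72 V, n = 6.
Overall: 2 NO₃⁻(aq) + 8 H⁺(aq) + 3 Zn(s) → 2 NO(g) + 4 H₂O(l) + 3 Zn²⁺(aq)
Q = P(NO)^2·[Zn²⁺]^3 / ([NO₃⁻]^2·[H⁺]^8); log Q = -6.249.
E = E° − (0.0592/n) log Q = +1.72 − (0.0592/6)(-6.249) = +1.782 V.

+1.782 V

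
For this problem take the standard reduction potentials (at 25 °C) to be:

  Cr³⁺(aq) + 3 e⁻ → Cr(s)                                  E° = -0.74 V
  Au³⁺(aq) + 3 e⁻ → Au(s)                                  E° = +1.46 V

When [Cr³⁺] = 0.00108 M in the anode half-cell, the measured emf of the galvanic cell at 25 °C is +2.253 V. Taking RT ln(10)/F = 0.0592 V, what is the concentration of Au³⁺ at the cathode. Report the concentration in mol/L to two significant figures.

0.52 M

Au³⁺/Au is the cathode, Cr³⁺/Cr the anode: E°cell = +2.20 V, n = 3.
Overall reaction: Au³⁺(aq) + Cr(s) → Au(s) + Cr³⁺(aq); Q = [Cr³⁺]^1/[Au³⁺]^1.
From E = E° − (0.0592/n) log Q: log Q = (E° − E)·n/0.0592 = (+2.20 − (+2.253))·3/0.0592 = -2.6858.
So 1·log[Au³⁺] = 1·log(0.00108) − log Q = -2.9666 − (-2.6858) = -0.2808; [Au³⁺] = 10^(-0.2808) ≈ 0.52 M.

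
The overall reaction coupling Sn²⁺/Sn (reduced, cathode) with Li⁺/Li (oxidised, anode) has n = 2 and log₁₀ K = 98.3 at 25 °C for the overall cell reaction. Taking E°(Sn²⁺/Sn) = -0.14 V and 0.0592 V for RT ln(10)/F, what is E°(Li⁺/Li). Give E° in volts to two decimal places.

-3.05 V

E°cell = (0.0592/n)·log K = (0.0592/2)(98.3) = +2.910 V.
Since Sn²⁺/Sn is the cathode and Li⁺/Li the anode, E°cell = E°(Sn²⁺/Sn) − E°(Li⁺/Li).
So E°(Li⁺/Li) = E°(Sn²⁺/Sn) − E°cell = (-0.14) − (+2.910) = -3.05 V.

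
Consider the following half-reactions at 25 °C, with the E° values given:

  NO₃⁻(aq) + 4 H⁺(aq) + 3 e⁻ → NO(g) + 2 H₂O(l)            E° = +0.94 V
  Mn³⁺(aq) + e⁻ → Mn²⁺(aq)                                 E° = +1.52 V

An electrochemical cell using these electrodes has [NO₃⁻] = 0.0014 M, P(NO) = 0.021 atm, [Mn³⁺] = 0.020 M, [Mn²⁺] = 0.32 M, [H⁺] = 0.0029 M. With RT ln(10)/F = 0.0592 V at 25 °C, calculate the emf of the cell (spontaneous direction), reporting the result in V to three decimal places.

Mn³⁺/Mn²⁺ is the cathode (higher E°), NO₃⁻/NO the anode: E°cell = +1.52 − (+0.94) = +0.58 V, n = 3.
Overall: 3 Mn³⁺(aq) + NO(g) + 2 H₂O(l) → 3 Mn²⁺(aq) + NO₃⁻(aq) + 4 H⁺(aq)
Q = [Mn²⁺]^3·[NO₃⁻]·[H⁺]^4 / ([Mn³⁺]^3·P(NO)); log Q = -7.714.
E = E° − (0.0592/n) log Q = +0.58 − (0.0592/3)(-7.714) = +0.732 V.

+0.732 V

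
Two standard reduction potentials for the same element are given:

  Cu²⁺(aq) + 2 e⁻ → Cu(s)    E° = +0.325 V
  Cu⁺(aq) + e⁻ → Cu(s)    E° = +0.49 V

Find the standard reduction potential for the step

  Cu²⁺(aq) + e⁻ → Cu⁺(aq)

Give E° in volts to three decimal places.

+0.160 V

Sequential free energies add, so n₃E°₃ = n₁E°₁ + n₂E°₂.
With n₃ = 2, and the known step contributing 1×(+0.49) V, the unknown satisfies 1·E° = 2×(+0.325) − 1×(+0.49) = +0.160.
E° = +0.160 / 1 = +0.160 V.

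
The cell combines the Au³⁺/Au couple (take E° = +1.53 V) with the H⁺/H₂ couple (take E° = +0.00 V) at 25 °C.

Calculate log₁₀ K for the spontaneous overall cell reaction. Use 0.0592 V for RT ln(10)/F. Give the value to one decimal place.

155.1

Cathode: Au³⁺/Au; anode: H⁺/H₂. E°cell = +1.53 V, n = 6.
log K = nE°cell / 0.0592 = (6)(+1.53) / 0.0592 = 155.1.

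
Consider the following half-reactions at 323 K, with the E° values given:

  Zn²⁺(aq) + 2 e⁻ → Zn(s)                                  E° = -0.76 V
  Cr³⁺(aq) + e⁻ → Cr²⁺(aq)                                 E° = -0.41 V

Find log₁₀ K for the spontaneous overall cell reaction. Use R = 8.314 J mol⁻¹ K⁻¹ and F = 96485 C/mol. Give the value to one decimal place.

10.9

Cathode: Cr³⁺/Cr²⁺; anode: Zn²⁺/Zn. E°cell = (-0.41) − (-0.76) = +0.35 V, with n = 2.
ΔG° = −nFE° = −RT ln K, so ln K = nFE°/(RT) = (2)(96485)(+0.35) / ((8.314)(323)) = 25.150.
log₁₀ K = 25.150 / ln 10 = 10.9.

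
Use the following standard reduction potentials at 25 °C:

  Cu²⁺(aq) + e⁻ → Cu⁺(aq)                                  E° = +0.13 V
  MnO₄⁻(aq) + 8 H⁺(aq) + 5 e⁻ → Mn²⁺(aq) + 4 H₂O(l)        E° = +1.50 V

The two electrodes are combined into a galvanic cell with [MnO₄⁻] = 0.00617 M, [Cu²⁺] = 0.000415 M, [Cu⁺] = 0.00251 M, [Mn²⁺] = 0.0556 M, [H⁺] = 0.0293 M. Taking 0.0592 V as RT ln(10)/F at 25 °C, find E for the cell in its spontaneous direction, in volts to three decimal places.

+1.260 V

MnO₄⁻/Mn²⁺ is the cathode (higher E°), Cu²⁺/Cu⁺ the anode: E°cell = +1.50 − (+0.13) = +1.37 V, n = 5.
Overall: MnO₄⁻(aq) + 8 H⁺(aq) + 5 Cu⁺(aq) → Mn²⁺(aq) + 4 H₂O(l) + 5 Cu²⁺(aq)
Q = [Mn²⁺]·[Cu²⁺]^5 / ([MnO₄⁻]·[H⁺]^8·[Cu⁺]^5); log Q = 9.312.
E = E° − (0.0592/n) log Q = +1.37 − (0.0592/5)(9.312) = +1.260 V.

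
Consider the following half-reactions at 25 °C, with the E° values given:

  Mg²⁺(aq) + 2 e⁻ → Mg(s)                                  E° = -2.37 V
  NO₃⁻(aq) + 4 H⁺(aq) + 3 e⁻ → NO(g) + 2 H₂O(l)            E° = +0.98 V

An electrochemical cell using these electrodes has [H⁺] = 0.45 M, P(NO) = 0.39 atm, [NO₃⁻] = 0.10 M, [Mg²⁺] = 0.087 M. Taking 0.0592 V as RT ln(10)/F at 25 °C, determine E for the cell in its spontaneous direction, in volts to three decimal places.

+3.342 V

NO₃⁻/NO is the cathode (higher E°), Mg²⁺/Mg the anode: E°cell = +0.98 − (-2.37) = +3.35 V, n = 6.
Overall: 2 NO₃⁻(aq) + 8 H⁺(aq) + 3 Mg(s) → 2 NO(g) + 4 H₂O(l) + 3 Mg²⁺(aq)
Q = P(NO)^2·[Mg²⁺]^3 / ([NO₃⁻]^2·[H⁺]^8); log Q = 0.775.
E = E° − (0.0592/n) log Q = +3.35 − (0.0592/6)(0.775) = +3.342 V.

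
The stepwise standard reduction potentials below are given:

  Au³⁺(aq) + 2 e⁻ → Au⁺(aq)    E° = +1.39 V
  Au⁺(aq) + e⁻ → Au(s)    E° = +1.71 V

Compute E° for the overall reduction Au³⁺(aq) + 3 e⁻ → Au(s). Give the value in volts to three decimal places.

+1.497 V

Adding the free-energy changes (−nFE°) of the two steps gives −n₃FE°₃ = −n₁FE°₁ − n₂FE°₂.
E°₃ = (2×+1.39 + 1×+1.71) / 3 = (+4.490) / 3 = +1.497 V.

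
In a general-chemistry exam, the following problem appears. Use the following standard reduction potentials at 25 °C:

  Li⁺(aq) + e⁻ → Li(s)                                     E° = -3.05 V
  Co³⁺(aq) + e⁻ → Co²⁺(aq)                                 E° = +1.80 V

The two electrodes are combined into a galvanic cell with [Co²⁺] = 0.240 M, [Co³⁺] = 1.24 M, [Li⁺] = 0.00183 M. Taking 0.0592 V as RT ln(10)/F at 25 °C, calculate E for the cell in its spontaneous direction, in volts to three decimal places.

Co³⁺/Co²⁺ is the cathode (higher E°), Li⁺/Li the anode: E°cell = +1.80 − (-3.05) = +4.85 V, n = 1.
Overall: Co³⁺(aq) + Li(s) → Co²⁺(aq) + Li⁺(aq)
Q = [Co²⁺]·[Li⁺] / ([Co³⁺]); log Q = -3.451.
E = E° − (0.0592/n) log Q = +4.85 − (0.0592/1)(-3.451) = +5.054 V.

+5.054 V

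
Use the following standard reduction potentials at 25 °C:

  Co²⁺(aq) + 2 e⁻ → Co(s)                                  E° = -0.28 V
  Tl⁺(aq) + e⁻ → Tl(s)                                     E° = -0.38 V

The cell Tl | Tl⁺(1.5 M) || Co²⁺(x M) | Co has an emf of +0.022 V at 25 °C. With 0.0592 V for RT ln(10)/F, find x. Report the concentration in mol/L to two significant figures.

0.0052 M

Co²⁺/Co is the cathode, Tl⁺/Tl the anode: E°cell = +0.10 V, n = 2.
Overall reaction: Co²⁺(aq) + 2 Tl(s) → Co(s) + 2 Tl⁺(aq); Q = [Tl⁺]^2/[Co²⁺]^1.
From E = E° − (0.0592/n) log Q: log Q = (E° − E)·n/0.0592 = (+0.10 − (+0.022))·2/0.0592 = 2.6351.
So 1·log[Co²⁺] = 2·log(1.5) − log Q = 0.3522 − (2.6351) = -2.2829; [Co²⁺] = 10^(-2.2829) ≈ 0.0052 M.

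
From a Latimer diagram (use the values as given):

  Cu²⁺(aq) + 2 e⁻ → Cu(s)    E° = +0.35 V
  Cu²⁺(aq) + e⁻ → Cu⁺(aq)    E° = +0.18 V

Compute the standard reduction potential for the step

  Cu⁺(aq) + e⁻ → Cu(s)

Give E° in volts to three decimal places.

Sequential free energies add, so n₃E°₃ = n₁E°₁ + n₂E°₂.
With n₃ = 2, and the known step contributing 1×(+0.18) V, the unknown satisfies 1·E° = 2×(+0.35) − 1×(+0.18) = +0.520.
E° = +0.520 / 1 = +0.520 V.

+0.520 V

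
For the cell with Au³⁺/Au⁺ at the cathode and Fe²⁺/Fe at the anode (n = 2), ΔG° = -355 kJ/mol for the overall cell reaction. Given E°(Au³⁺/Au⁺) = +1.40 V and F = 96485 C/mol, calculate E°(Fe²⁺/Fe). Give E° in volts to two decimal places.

-0.44 V

E°cell = −ΔG°/(nF) = −(-355×10³)/((2)(96485)) = +1.840 V.
Since Au³⁺/Au⁺ is the cathode and Fe²⁺/Fe the anode, E°cell = E°(Au³⁺/Au⁺) − E°(Fe²⁺/Fe).
So E°(Fe²⁺/Fe) = E°(Au³⁺/Au⁺) − E°cell = (+1.40) − (+1.840) = -0.44 V.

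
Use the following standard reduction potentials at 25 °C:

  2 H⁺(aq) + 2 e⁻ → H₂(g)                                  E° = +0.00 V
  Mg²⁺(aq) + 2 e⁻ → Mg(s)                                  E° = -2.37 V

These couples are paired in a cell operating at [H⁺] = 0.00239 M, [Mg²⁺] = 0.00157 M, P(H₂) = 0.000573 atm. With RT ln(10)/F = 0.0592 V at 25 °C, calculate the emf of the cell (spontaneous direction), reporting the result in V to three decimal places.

+2.394 V

H⁺/H₂ is the cathode (higher E°), Mg²⁺/Mg the anode: E°cell = +0.00 − (-2.37) = +2.37 V, n = 2.
Overall: 2 H⁺(aq) + Mg(s) → H₂(g) + Mg²⁺(aq)
Q = P(H₂)·[Mg²⁺] / ([H⁺]^2); log Q = -0.803.
E = E° − (0.0592/n) log Q = +2.37 − (0.0592/2)(-0.803) = +2.394 V.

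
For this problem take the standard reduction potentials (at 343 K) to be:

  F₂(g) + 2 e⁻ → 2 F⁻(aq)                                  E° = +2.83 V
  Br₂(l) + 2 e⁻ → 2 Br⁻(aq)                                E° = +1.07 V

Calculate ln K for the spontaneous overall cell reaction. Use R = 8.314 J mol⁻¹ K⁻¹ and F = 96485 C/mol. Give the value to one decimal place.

Cathode: F₂/F⁻; anode: Br₂/Br⁻. E°cell = (+2.83) − (+1.07) = +1.76 V, with n = 2.
ΔG° = −nFE° = −RT ln K, so ln K = nFE°/(RT) = (2)(96485)(+1.76) / ((8.314)(343)) = 119.096.

119.1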